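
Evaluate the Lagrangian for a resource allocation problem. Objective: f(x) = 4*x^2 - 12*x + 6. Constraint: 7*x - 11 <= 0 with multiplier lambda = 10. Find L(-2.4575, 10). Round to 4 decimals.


Step 1: Evaluate f(x).
f(-2.4575) = 4*(-2.4575)^2 - 12*(-2.4575) + 6 = 59.6472
Step 2: Evaluate g(x).
g(-2.4575) = 7*-2.4575 - 11 = -28.2025
Step 3: Compute Lagrangian.
L = 59.6472 + 10*-28.2025 = -222.3778


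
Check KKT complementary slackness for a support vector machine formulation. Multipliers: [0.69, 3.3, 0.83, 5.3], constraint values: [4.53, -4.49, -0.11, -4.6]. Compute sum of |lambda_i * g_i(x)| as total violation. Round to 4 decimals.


KKT complementary slackness check:
lambda_1 * g_1 = 0.69 * 4.53 = 3.1257
lambda_2 * g_2 = 3.3 * -4.49 = -14.817
lambda_3 * g_3 = 0.83 * -0.11 = -0.0913
lambda_4 * g_4 = 5.3 * -4.6 = -24.38
Total violation = 3.1257 + 14.817 + 0.0913 + 24.38 = 42.414


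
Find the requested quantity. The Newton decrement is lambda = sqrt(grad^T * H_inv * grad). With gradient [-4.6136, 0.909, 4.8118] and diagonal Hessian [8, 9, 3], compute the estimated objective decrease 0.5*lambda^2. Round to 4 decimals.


Step 1: H is diagonal, so H^(-1) * g = [-0.5767, 0.101, 1.6039].
Step 2: g^T H^(-1) g = sum_i g_i^2 / H_ii
  = (-4.6136)^2/8 + (0.909)^2/9 + (4.8118)^2/3
  = 2.6607 + 0.0918 + 7.7178 = 10.4703
Step 3: Objective decrease = 0.5 * g^T H^(-1) g = 5.2351


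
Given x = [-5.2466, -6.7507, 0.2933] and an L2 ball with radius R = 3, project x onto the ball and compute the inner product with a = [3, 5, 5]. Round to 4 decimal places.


Step 1: Compute ||x|| (intermediates to 6 decimals).
||x|| = sqrt((-5.2466)^2 + (-6.7507)^2 + 0.2933^2) = 8.554811
Step 2: Project.
Since ||x|| > R, scale = R/||x|| = 3/8.554811 = 0.35068, proj(x) = scale * x
proj(x) = [-1.839878, -2.367335, 0.102854]
Step 3: Dot product.
a^T * proj(x) = 3*(-1.839878) + 5*(-2.367335) + 5*0.102854 = -16.842


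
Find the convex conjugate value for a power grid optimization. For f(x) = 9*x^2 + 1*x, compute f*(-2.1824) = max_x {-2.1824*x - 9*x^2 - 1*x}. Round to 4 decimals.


f*(y) = sup_x {y*x - a*x^2 - b*x} = sup_x {(y-b)*x - a*x^2}
FOC: (y - b) - 2a*x = 0 => x* = (y - b)/(2a)
x* = (-2.1824 - 1)/(2*9) = -0.1768
f*(-2.1824) = (y-b)^2/(4a) = (-2.1824 - 1)^2/(4*9)
= 10.1277/36 = 0.2813


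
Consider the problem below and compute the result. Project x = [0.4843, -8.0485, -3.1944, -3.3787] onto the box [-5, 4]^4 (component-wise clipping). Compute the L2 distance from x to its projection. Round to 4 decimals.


Project each component onto [-5, 4].
clip(0.4843) = 0.4843, clip(-8.0485) = -5.0, clip(-3.1944) = -3.1944, clip(-3.3787) = -3.3787
Projection = [0.4843, -5.0, -3.1944, -3.3787]
Squared diffs: [0.0, 9.2934, 0.0, 0.0]
Distance = sqrt(9.2934) = 3.0485


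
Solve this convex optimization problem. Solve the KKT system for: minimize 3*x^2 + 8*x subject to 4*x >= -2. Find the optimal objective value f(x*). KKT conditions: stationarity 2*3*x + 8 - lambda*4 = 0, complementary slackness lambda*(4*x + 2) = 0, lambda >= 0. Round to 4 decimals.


Step 1: Try lambda = 0 (constraint inactive).
x_unc = -8/(2*3) = -1.3333
Check: 4*-1.3333 = -5.3332 < -2 -- violated!
Step 2: Constraint must be active: 4*x = -2
x* = -2/4 = -0.5
lambda = (2*3*(-0.5) + 8)/4 = 1.25
Step 3: Compute optimal value.
f(x*) = 3*(-0.5)^2 + 8*(-0.5) = -3.25


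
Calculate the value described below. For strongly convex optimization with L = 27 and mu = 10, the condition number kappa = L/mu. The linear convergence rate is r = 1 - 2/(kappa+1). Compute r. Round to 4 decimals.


Step 1: Compute the condition number.
kappa = L/mu = 27/10 = 2.7
Step 2: Compute the convergence rate.
r = 1 - 2/(kappa + 1) = 1 - 2*mu/(L + mu) = (L - mu)/(L + mu) = 17/37 = 0.4595


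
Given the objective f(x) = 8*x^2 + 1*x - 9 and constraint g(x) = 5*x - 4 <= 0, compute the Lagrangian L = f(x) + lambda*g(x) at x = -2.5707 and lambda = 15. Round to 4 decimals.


Step 1: Evaluate f(x).
f(-2.5707) = 8*(-2.5707)^2 + 1*(-2.5707) - 9 = 41.2973
Step 2: Evaluate g(x).
g(-2.5707) = 5*-2.5707 - 4 = -16.8535
Step 3: Compute Lagrangian.
L = 41.2973 + 15*-16.8535 = -211.5052


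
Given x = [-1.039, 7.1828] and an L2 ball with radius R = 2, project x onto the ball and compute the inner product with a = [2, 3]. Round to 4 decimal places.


Step 1: Compute ||x|| (intermediates to 6 decimals).
||x|| = sqrt((-1.039)^2 + 7.1828^2) = 7.257557
Step 2: Project.
Since ||x|| > R, scale = R/||x|| = 2/7.257557 = 0.275575, proj(x) = scale * x
proj(x) = [-0.286322, 1.9794]
Step 3: Dot product.
a^T * proj(x) = 2*(-0.286322) + 3*1.9794 = 5.3656


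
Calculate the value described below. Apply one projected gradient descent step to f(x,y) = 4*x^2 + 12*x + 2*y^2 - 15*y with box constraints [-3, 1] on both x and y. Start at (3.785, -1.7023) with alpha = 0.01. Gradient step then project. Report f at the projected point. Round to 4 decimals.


Step 1: Compute gradient at (3.785, -1.7023).
grad_x = 2*4*3.785 + 12 = 42.28
grad_y = 2*2*-1.7023 - 15 = -21.8092
Step 2: Gradient step.
x_raw = 3.785 - 0.01*42.28 = 3.3622
y_raw = -1.7023 - 0.01*-21.8092 = -1.4842
Step 3: Project onto [-3, 1].
x_proj = clip(3.3622) = 1.0
y_proj = clip(-1.4842) = -1.4842
Step 4: Evaluate f.
f(1.0, -1.4842) = 42.6689


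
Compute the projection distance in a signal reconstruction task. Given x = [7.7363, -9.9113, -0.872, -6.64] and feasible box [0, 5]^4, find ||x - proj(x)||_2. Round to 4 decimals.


Project each component onto [0, 5].
clip(7.7363) = 5.0, clip(-9.9113) = 0.0, clip(-0.872) = 0.0, clip(-6.64) = 0.0
Projection = [5.0, 0.0, 0.0, 0.0]
Squared diffs: [7.4873, 98.2339, 0.7604, 44.0896]
Distance = sqrt(150.5712) = 12.2707


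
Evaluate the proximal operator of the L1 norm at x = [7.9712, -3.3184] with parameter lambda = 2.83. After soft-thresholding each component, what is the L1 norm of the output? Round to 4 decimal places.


Soft-thresholding with lambda = 2.83:
prox(7.9712) = sign(7.9712)*max(|7.9712| - 2.83, 0) = 5.1412
prox(-3.3184) = sign(-3.3184)*max(|-3.3184| - 2.83, 0) = -0.4884
prox(x) = [5.1412, -0.4884]
||prox(x)||_1 = 5.1412 + 0.4884 = 5.6296


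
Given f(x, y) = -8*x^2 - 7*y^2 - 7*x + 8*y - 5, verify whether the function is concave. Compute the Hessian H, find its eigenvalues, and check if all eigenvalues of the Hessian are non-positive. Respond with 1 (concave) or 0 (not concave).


The Hessian of f(x,y) = -8*x^2 - 7*y^2 - 7*x + 8*y - 5 is:
H = [[-16, 0], [0, -14]]
Trace = -16 - 14 = -30
Determinant = -16*-14 - (0)^2 = 224
Discriminant = (-30)^2 - 4*224 = 4.0
Eigenvalues: lambda_1 = -16.0, lambda_2 = -14.0
The function is concave.

1


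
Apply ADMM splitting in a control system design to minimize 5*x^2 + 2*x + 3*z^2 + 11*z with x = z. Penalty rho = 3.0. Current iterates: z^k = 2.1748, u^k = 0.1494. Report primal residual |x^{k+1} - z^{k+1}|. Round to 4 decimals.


ADMM iteration with rho = 3.0, z^k = 2.1748, u^k = 0.1494
Step 1: x-update.
Minimize 5*x^2 + 2*x + (3.0/2)*(x - 2.1748 + 0.1494)^2
FOC: (2*5 + 3.0)*x = -2 + 3.0*(2.1748 - 0.1494)
x^{k+1} = 0.3136
Step 2: z-update.
Minimize 3*z^2 + 11*z + (3.0/2)*(0.3136 - z + 0.1494)^2
FOC: (2*3 + 3.0)*z = -11 + 3.0*(0.3136 + 0.1494)
z^{k+1} = -1.0679
Step 3: u-update.
u^{k+1} = 0.1494 + 0.3136 + 1.0679 = 1.5309
Step 4: Primal residual = |0.3136 + 1.0679| = 1.3815


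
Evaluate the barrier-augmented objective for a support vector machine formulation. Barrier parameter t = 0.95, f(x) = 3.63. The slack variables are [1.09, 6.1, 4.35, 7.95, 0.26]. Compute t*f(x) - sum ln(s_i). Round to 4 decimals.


Step 1: Compute log-barrier.
ln values: [0.0862, 1.8083, 1.4702, 2.0732, -1.3471]
phi = -(0.0862 + 1.8083 + 1.4702 + 2.0732 - 1.3471) = -4.0907
Step 2: Compute augmented objective.
t*f(x) = 0.95*3.63 = 3.4485
Total = 3.4485 - 4.0907 = -0.6422


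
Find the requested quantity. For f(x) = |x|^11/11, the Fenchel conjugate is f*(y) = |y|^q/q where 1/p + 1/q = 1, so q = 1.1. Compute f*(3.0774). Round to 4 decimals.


The conjugate exponent q satisfies 1/p + 1/q = 1.
p = 11, so q = 11/(11 - 1) = 1.1
|y|^q = 3.0774^1.1 = 3.4435
f*(3.0774) = 3.4435 / 1.1 = 3.1305


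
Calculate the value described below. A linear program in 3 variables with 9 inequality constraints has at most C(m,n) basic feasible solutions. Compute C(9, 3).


Each vertex corresponds to some choice of n active constraints out of m, so the number of vertices is at most C(m, n) = m! / (n!(m-n)!).
m = 9, n = 3
Numerator: 9 * 8 * 7
Denominator: 3! = 6
C(9, 3) = 84


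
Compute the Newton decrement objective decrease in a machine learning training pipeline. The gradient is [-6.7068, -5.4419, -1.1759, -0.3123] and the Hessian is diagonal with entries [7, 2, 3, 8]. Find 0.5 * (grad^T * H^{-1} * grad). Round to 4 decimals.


Step 1: H is diagonal, so H^(-1) * g = [-0.9581, -2.721, -0.392, -0.039].
Step 2: g^T H^(-1) g = sum_i g_i^2 / H_ii
  = (-6.7068)^2/7 + (-5.4419)^2/2 + (-1.1759)^2/3 + (-0.3123)^2/8
  = 6.4259 + 14.8071 + 0.4609 + 0.0122 = 21.7061
Step 3: Objective decrease = 0.5 * g^T H^(-1) g = 10.8531


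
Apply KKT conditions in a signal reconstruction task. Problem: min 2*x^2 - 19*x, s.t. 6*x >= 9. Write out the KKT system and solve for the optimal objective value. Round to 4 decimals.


Step 1: Try lambda = 0 (constraint inactive).
Stationarity: 2*2*x - 19 = 0
x* = 19/(2*2) = 4.75
Check constraint: 6*4.75 = 28.5 >= 9 -- satisfied.
Step 2: Compute optimal value.
f(x*) = 2*4.75^2 - 19*4.75 = -45.125


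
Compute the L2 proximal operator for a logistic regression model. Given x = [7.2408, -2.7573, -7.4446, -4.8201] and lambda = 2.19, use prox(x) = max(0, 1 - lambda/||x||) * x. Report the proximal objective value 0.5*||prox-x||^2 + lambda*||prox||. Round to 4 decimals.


Step 1: Compute ||x||.
||x|| = 11.7766
Step 2: Compute scaling factor.
scale = max(0, 1 - 2.19/11.7766) = 0.814
Step 3: prox(x) = [5.8943, -2.2445, -6.0602, -3.9237]
||prox(x)|| = 9.5866
Step 4: Proximal objective.
0.5*||prox-x||^2 = 2.3981
lambda*||prox|| = 20.9947
Total = 23.3926


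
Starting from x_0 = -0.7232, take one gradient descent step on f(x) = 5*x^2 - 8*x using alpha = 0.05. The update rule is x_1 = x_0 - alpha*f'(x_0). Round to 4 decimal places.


We compute the gradient at x_0 and apply the update.
f'(x) = 10*x - 8
f'(-0.7232) = 10*-0.7232 - 8 = -15.232
x_1 = -0.7232 - 0.05*-15.232 = 0.0384


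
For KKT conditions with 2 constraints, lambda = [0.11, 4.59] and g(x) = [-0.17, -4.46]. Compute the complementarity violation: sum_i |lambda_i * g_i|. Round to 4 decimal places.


KKT complementary slackness check:
lambda_1 * g_1 = 0.11 * -0.17 = -0.0187
lambda_2 * g_2 = 4.59 * -4.46 = -20.4714
Total violation = 0.0187 + 20.4714 = 20.4901


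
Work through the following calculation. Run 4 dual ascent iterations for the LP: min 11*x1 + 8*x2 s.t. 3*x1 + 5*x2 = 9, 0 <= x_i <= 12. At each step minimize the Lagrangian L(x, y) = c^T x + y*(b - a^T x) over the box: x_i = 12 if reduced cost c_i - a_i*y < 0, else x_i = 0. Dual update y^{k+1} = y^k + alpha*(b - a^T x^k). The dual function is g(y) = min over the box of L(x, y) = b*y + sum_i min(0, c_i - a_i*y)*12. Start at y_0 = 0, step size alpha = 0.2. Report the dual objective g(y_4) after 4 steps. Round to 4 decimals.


Dual ascent for LP: min 11*x1 + 8*x2, 3*x1 + 5*x2 = 9, 0 <= x_i <= 12
Step 1: y^k = 0.0, reduced costs: (11.0, 8.0)
  x^k = (0.0, 0.0), subgradient = b - a^T x = 9.0
  y^{k+1} = 0.0 + 0.2*9.0 = 1.8
Step 2: y^k = 1.8, reduced costs: (5.6, -1.0)
  x^k = (0.0, 12.0), subgradient = b - a^T x = -51.0
  y^{k+1} = 1.8 + 0.2*-51.0 = -8.4
Step 3: y^k = -8.4, reduced costs: (36.2, 50.0)
  x^k = (0.0, 0.0), subgradient = b - a^T x = 9.0
  y^{k+1} = -8.4 + 0.2*9.0 = -6.6
Step 4: y^k = -6.6, reduced costs: (30.8, 41.0)
  x^k = (0.0, 0.0), subgradient = b - a^T x = 9.0
  y^{k+1} = -6.6 + 0.2*9.0 = -4.8
Dual objective at y_4 = -4.8: reduced costs (25.4, 32.0), box minimizer x = (0.0, 0.0)
g(y_4) = b*y + (c1 - a1*y)*x1 + (c2 - a2*y)*x2 = 9*(-4.8) + 25.4*0.0 + 32.0*0.0 = -43.2 + 0.0 + 0.0 = -43.2


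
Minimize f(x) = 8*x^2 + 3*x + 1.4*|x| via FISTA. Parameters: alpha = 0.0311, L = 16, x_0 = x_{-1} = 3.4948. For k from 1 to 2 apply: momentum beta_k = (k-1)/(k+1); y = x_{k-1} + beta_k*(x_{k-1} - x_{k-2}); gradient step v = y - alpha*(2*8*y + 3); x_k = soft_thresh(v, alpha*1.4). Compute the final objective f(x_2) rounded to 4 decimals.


FISTA on f(x) = 8*x^2 + 3*x + 1.4*|x|
L = 16, alpha = 0.0311
Iteration 1: beta = 0.0, y = 3.4948 + 0.0*(3.4948 - 3.4948) = 3.4948
  grad(y) = 58.9168, v = y - alpha*grad = 1.6625
  prox(v) = soft_thresh(1.6625, 0.0435) = 1.6189
Iteration 2: beta = 0.3333, y = 1.6189 + 0.3333*(1.6189 - 3.4948) = 0.9937
  grad(y) = 18.8986, v = y - alpha*grad = 0.4059
  prox(v) = soft_thresh(0.4059, 0.0435) = 0.3624
f(x_2) = 8*0.3624^2 + 3*0.3624 + 1.4*|0.3624| = 2.645


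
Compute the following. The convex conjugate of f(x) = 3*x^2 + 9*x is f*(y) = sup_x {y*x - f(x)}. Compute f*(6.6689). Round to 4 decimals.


f*(y) = sup_x {y*x - a*x^2 - b*x} = sup_x {(y-b)*x - a*x^2}
FOC: (y - b) - 2a*x = 0 => x* = (y - b)/(2a)
x* = (6.6689 - 9)/(2*3) = -0.3885
f*(6.6689) = (y-b)^2/(4a) = (6.6689 - 9)^2/(4*3)
= 5.434/12 = 0.4528


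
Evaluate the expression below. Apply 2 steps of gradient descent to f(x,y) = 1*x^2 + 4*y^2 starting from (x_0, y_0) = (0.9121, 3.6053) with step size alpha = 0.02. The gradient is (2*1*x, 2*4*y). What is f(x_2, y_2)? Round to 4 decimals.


Gradient descent on f(x,y) = 1*x^2 + 4*y^2.
Starting point: (0.9121, 3.6053), alpha = 0.02
Step 1: grad_x = 2*1*0.9121 = 1.8242, grad_y = 2*4*3.6053 = 28.8424
  x_1 = 0.9121 - 0.02*1.8242 = 0.8756
  y_1 = 3.6053 - 0.02*28.8424 = 3.0285
Step 2: grad_x = 2*1*0.8756 = 1.7512, grad_y = 2*4*3.0285 = 24.2276
  x_2 = 0.8756 - 0.02*1.7512 = 0.8406
  y_2 = 3.0285 - 0.02*24.2276 = 2.5439
f(0.8406, 2.5439) = 1*0.8406^2 + 4*2.5439^2 = 26.5923


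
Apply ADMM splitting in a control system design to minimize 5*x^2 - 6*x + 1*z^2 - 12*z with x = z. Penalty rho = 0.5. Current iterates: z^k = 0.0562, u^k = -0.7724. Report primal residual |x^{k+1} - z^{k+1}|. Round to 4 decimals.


ADMM iteration with rho = 0.5, z^k = 0.0562, u^k = -0.7724
Step 1: x-update.
Minimize 5*x^2 - 6*x + (0.5/2)*(x - 0.0562 - 0.7724)^2
FOC: (2*5 + 0.5)*x = 6 + 0.5*(0.0562 + 0.7724)
x^{k+1} = 0.6109
Step 2: z-update.
Minimize 1*z^2 - 12*z + (0.5/2)*(0.6109 - z - 0.7724)^2
FOC: (2*1 + 0.5)*z = 12 + 0.5*(0.6109 - 0.7724)
z^{k+1} = 4.7677
Step 3: u-update.
u^{k+1} = -0.7724 + 0.6109 - 4.7677 = -4.9292
Step 4: Primal residual = |0.6109 - 4.7677| = 4.1568


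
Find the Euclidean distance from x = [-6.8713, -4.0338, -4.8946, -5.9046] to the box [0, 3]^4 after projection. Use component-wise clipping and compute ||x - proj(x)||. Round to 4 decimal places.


Project each component onto [0, 3].
clip(-6.8713) = 0.0, clip(-4.0338) = 0.0, clip(-4.8946) = 0.0, clip(-5.9046) = 0.0
Projection = [0.0, 0.0, 0.0, 0.0]
Squared diffs: [47.2148, 16.2715, 23.9571, 34.8643]
Distance = sqrt(122.3077) = 11.0593


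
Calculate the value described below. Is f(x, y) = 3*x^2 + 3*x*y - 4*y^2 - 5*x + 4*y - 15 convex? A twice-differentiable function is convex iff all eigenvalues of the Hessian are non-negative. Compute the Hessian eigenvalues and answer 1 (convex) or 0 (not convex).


The Hessian of f(x,y) = 3*x^2 + 3*x*y - 4*y^2 - 5*x + 4*y - 15 is:
H = [[6, 3], [3, -8]]
Trace = 6 - 8 = -2
Determinant = 6*-8 - (3)^2 = -57
Discriminant = (-2)^2 - 4*-57 = 232.0
Eigenvalues: lambda_1 = -8.6158, lambda_2 = 6.6158
The function is not convex.

0


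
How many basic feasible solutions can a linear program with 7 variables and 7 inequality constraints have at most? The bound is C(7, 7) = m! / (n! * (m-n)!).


Each vertex corresponds to some choice of n active constraints out of m, so the number of vertices is at most C(m, n) = m! / (n!(m-n)!).
m = 7, n = 7
Numerator: 7 * 6 * 5 * 4 * 3 * 2 * 1
Denominator: 7! = 5040
C(7, 7) = 1


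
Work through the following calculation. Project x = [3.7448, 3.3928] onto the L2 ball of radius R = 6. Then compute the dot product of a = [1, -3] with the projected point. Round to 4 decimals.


Step 1: Compute ||x|| (intermediates to 6 decimals).
||x|| = sqrt(3.7448^2 + 3.3928^2) = 5.053179
Step 2: Project.
Since ||x|| <= R, proj = x (no scaling needed).
proj(x) = [3.7448, 3.3928]
Step 3: Dot product.
a^T * proj(x) = 1*3.7448 - 3*3.3928 = -6.4336


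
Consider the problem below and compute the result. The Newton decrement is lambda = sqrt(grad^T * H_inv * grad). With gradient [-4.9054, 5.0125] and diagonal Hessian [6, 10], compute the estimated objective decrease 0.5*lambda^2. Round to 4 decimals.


Step 1: H is diagonal, so H^(-1) * g = [-0.8176, 0.5013].
Step 2: g^T H^(-1) g = sum_i g_i^2 / H_ii
  = (-4.9054)^2/6 + (5.0125)^2/10
  = 4.0105 + 2.5125 = 6.523
Step 3: Objective decrease = 0.5 * g^T H^(-1) g = 3.2615


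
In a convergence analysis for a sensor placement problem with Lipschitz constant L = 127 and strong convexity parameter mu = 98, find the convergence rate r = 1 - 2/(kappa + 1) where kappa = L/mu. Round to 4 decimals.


Step 1: Compute the condition number.
kappa = L/mu = 127/98 = 1.2959
Step 2: Compute the convergence rate.
r = 1 - 2/(kappa + 1) = 1 - 2*mu/(L + mu) = (L - mu)/(L + mu) = 29/225 = 0.1289


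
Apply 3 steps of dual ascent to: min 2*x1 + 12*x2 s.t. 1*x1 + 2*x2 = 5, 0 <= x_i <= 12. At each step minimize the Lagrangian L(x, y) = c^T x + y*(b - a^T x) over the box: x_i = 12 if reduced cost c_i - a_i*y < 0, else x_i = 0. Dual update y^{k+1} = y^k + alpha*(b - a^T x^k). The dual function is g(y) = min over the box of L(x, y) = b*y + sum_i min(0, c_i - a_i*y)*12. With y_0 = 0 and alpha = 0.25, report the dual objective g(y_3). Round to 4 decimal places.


Dual ascent for LP: min 2*x1 + 12*x2, 1*x1 + 2*x2 = 5, 0 <= x_i <= 12
Step 1: y^k = 0.0, reduced costs: (2.0, 12.0)
  x^k = (0.0, 0.0), subgradient = b - a^T x = 5.0
  y^{k+1} = 0.0 + 0.25*5.0 = 1.25
Step 2: y^k = 1.25, reduced costs: (0.75, 9.5)
  x^k = (0.0, 0.0), subgradient = b - a^T x = 5.0
  y^{k+1} = 1.25 + 0.25*5.0 = 2.5
Step 3: y^k = 2.5, reduced costs: (-0.5, 7.0)
  x^k = (12.0, 0.0), subgradient = b - a^T x = -7.0
  y^{k+1} = 2.5 + 0.25*-7.0 = 0.75
Dual objective at y_3 = 0.75: reduced costs (1.25, 10.5), box minimizer x = (0.0, 0.0)
g(y_3) = b*y + (c1 - a1*y)*x1 + (c2 - a2*y)*x2 = 5*0.75 + 1.25*0.0 + 10.5*0.0 = 3.75 + 0.0 + 0.0 = 3.75


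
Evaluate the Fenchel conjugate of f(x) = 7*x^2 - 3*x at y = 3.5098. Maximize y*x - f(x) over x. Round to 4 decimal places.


f*(y) = sup_x {y*x - a*x^2 - b*x} = sup_x {(y-b)*x - a*x^2}
FOC: (y - b) - 2a*x = 0 => x* = (y - b)/(2a)
x* = (3.5098 + 3)/(2*7) = 0.465
f*(3.5098) = (y-b)^2/(4a) = (3.5098 + 3)^2/(4*7)
= 42.3775/28 = 1.5135


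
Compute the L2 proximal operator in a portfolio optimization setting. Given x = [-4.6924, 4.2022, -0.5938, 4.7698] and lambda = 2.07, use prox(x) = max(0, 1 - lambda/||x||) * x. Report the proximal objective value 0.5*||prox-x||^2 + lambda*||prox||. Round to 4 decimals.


Step 1: Compute ||x||.
||x|| = 7.9234
Step 2: Compute scaling factor.
scale = max(0, 1 - 2.07/7.9234) = 0.7387
Step 3: prox(x) = [-3.4665, 3.1044, -0.4387, 3.5237]
||prox(x)|| = 5.8534
Step 4: Proximal objective.
0.5*||prox-x||^2 = 2.1425
lambda*||prox|| = 12.1165
Total = 14.259


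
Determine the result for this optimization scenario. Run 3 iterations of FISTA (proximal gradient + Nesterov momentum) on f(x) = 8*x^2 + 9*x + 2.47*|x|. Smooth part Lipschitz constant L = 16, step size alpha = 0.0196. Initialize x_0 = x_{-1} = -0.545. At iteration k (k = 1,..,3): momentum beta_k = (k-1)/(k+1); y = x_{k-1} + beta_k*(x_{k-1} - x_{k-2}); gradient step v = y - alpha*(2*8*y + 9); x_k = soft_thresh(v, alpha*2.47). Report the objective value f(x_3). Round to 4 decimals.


FISTA on f(x) = 8*x^2 + 9*x + 2.47*|x|
L = 16, alpha = 0.0196
Iteration 1: beta = 0.0, y = -0.545 + 0.0*(-0.545 + 0.545) = -0.545
  grad(y) = 0.28, v = y - alpha*grad = -0.5505
  prox(v) = soft_thresh(-0.5505, 0.0484) = -0.5021
Iteration 2: beta = 0.3333, y = -0.5021 + 0.3333*(-0.5021 + 0.545) = -0.4878
  grad(y) = 1.1957, v = y - alpha*grad = -0.5112
  prox(v) = soft_thresh(-0.5112, 0.0484) = -0.4628
Iteration 3: beta = 0.5, y = -0.4628 + 0.5*(-0.4628 + 0.5021) = -0.4431
  grad(y) = 1.9096, v = y - alpha*grad = -0.4806
  prox(v) = soft_thresh(-0.4806, 0.0484) = -0.4322
f(x_3) = 8*(-0.4322)^2 + 9*(-0.4322) + 2.47*|-0.4322| = -1.3279


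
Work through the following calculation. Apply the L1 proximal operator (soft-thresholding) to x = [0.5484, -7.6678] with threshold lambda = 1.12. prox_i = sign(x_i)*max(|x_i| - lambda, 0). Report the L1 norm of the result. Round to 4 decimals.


Soft-thresholding with lambda = 1.12:
prox(0.5484) = sign(0.5484)*max(|0.5484| - 1.12, 0) = 0.0
prox(-7.6678) = sign(-7.6678)*max(|-7.6678| - 1.12, 0) = -6.5478
prox(x) = [0.0, -6.5478]
||prox(x)||_1 = 0.0 + 6.5478 = 6.5478


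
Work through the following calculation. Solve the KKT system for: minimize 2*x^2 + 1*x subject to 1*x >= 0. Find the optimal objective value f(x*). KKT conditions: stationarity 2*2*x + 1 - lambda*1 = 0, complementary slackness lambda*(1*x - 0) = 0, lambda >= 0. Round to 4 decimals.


Step 1: Try lambda = 0 (constraint inactive).
x_unc = -1/(2*2) = -0.25
Check: 1*-0.25 = -0.25 < 0 -- violated!
Step 2: Constraint must be active: 1*x = 0
x* = 0/1 = 0.0
lambda = (2*2*0.0 + 1)/1 = 1.0
Step 3: Compute optimal value.
f(x*) = 2*0.0^2 + 1*0.0 = 0.0


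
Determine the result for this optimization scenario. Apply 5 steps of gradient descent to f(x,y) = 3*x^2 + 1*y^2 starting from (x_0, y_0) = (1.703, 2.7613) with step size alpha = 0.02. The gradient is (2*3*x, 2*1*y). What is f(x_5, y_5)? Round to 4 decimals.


Gradient descent on f(x,y) = 3*x^2 + 1*y^2.
Starting point: (1.703, 2.7613), alpha = 0.02
Step 1: grad_x = 2*3*1.703 = 10.218, grad_y = 2*1*2.7613 = 5.5226
  x_1 = 1.703 - 0.02*10.218 = 1.4986
  y_1 = 2.7613 - 0.02*5.5226 = 2.6508
Step 2: grad_x = 2*3*1.4986 = 8.9918, grad_y = 2*1*2.6508 = 5.3017
  x_2 = 1.4986 - 0.02*8.9918 = 1.3188
  y_2 = 2.6508 - 0.02*5.3017 = 2.5448
Step 3: grad_x = 2*3*1.3188 = 7.9128, grad_y = 2*1*2.5448 = 5.0896
  x_3 = 1.3188 - 0.02*7.9128 = 1.1605
  y_3 = 2.5448 - 0.02*5.0896 = 2.443
Step 4: grad_x = 2*3*1.1605 = 6.9633, grad_y = 2*1*2.443 = 4.886
  x_4 = 1.1605 - 0.02*6.9633 = 1.0213
  y_4 = 2.443 - 0.02*4.886 = 2.3453
Step 5: grad_x = 2*3*1.0213 = 6.1277, grad_y = 2*1*2.3453 = 4.6906
  x_5 = 1.0213 - 0.02*6.1277 = 0.8987
  y_5 = 2.3453 - 0.02*4.6906 = 2.2515
f(0.8987, 2.2515) = 3*0.8987^2 + 1*2.2515^2 = 7.4923


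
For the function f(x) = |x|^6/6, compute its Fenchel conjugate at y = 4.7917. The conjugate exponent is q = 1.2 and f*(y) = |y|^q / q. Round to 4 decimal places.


The conjugate exponent q satisfies 1/p + 1/q = 1.
p = 6, so q = 6/(6 - 1) = 1.2
|y|^q = 4.7917^1.2 = 6.5552
f*(4.7917) = 6.5552 / 1.2 = 5.4627


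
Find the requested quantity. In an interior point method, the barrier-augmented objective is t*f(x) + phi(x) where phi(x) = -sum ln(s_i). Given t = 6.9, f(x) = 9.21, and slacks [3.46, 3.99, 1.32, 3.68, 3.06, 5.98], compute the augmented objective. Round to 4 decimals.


Step 1: Compute log-barrier.
ln values: [1.2413, 1.3838, 0.2776, 1.3029, 1.1184, 1.7884]
phi = -(1.2413 + 1.3838 + 0.2776 + 1.3029 + 1.1184 + 1.7884) = -7.1124
Step 2: Compute augmented objective.
t*f(x) = 6.9*9.21 = 63.549
Total = 63.549 - 7.1124 = 56.4366


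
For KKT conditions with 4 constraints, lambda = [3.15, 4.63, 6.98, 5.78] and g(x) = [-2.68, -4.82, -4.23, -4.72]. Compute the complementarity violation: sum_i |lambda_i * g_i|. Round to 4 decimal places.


KKT complementary slackness check:
lambda_1 * g_1 = 3.15 * -2.68 = -8.442
lambda_2 * g_2 = 4.63 * -4.82 = -22.3166
lambda_3 * g_3 = 6.98 * -4.23 = -29.5254
lambda_4 * g_4 = 5.78 * -4.72 = -27.2816
Total violation = 8.442 + 22.3166 + 29.5254 + 27.2816 = 87.5656


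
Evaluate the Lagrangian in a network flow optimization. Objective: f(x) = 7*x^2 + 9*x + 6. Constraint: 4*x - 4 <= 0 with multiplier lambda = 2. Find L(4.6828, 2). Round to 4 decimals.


Step 1: Evaluate f(x).
f(4.6828) = 7*4.6828^2 + 9*4.6828 + 6 = 201.6455
Step 2: Evaluate g(x).
g(4.6828) = 4*4.6828 - 4 = 14.7312
Step 3: Compute Lagrangian.
L = 201.6455 + 2*14.7312 = 231.1079


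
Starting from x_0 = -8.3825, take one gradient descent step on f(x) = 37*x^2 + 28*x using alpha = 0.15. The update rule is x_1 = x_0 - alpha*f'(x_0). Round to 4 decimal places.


We compute the gradient at x_0 and apply the update.
f'(x) = 74*x + 28
f'(-8.3825) = 74*-8.3825 + 28 = -592.305
x_1 = -8.3825 - 0.15*-592.305 = 80.4633


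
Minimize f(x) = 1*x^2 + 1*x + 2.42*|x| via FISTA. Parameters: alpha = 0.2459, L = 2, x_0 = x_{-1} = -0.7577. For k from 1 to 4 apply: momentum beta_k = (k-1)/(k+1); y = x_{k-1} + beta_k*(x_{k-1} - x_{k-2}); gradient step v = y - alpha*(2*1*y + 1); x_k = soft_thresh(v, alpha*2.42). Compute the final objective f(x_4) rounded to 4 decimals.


FISTA on f(x) = 1*x^2 + 1*x + 2.42*|x|
L = 2, alpha = 0.2459
Iteration 1: beta = 0.0, y = -0.7577 + 0.0*(-0.7577 + 0.7577) = -0.7577
  grad(y) = -0.5154, v = y - alpha*grad = -0.631
  prox(v) = soft_thresh(-0.631, 0.5951) = -0.0359
Iteration 2: beta = 0.3333, y = -0.0359 + 0.3333*(-0.0359 + 0.7577) = 0.2047
  grad(y) = 1.4094, v = y - alpha*grad = -0.1419
  prox(v) = soft_thresh(-0.1419, 0.5951) = 0.0
Iteration 3: beta = 0.5, y = 0.0 + 0.5*(0.0 + 0.0359) = 0.0179
  grad(y) = 1.0359, v = y - alpha*grad = -0.2368
  prox(v) = soft_thresh(-0.2368, 0.5951) = 0.0
Iteration 4: beta = 0.6, y = 0.0 + 0.6*(0.0 - 0.0) = 0.0
  grad(y) = 1.0, v = y - alpha*grad = -0.2459
  prox(v) = soft_thresh(-0.2459, 0.5951) = 0.0
f(x_4) = 1*0.0^2 + 1*0.0 + 2.42*|0.0| = 0.0


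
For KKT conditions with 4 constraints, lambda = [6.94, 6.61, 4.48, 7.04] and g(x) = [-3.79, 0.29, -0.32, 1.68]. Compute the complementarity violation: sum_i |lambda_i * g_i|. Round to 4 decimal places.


KKT complementary slackness check:
lambda_1 * g_1 = 6.94 * -3.79 = -26.3026
lambda_2 * g_2 = 6.61 * 0.29 = 1.9169
lambda_3 * g_3 = 4.48 * -0.32 = -1.4336
lambda_4 * g_4 = 7.04 * 1.68 = 11.8272
Total violation = 26.3026 + 1.9169 + 1.4336 + 11.8272 = 41.4803


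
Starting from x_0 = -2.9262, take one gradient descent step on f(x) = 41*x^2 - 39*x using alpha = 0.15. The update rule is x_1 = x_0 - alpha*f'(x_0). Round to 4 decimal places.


We compute the gradient at x_0 and apply the update.
f'(x) = 82*x - 39
f'(-2.9262) = 82*-2.9262 - 39 = -278.9484
x_1 = -2.9262 - 0.15*-278.9484 = 38.9161


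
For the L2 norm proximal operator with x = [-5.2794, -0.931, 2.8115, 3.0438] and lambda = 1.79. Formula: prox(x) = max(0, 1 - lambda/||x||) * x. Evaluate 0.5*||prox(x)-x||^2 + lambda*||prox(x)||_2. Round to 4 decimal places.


Step 1: Compute ||x||.
||x|| = 6.7755
Step 2: Compute scaling factor.
scale = max(0, 1 - 1.79/6.7755) = 0.7358
Step 3: prox(x) = [-3.8847, -0.685, 2.0687, 2.2397]
||prox(x)|| = 4.9855
Step 4: Proximal objective.
0.5*||prox-x||^2 = 1.6021
lambda*||prox|| = 8.924
Total = 10.5262


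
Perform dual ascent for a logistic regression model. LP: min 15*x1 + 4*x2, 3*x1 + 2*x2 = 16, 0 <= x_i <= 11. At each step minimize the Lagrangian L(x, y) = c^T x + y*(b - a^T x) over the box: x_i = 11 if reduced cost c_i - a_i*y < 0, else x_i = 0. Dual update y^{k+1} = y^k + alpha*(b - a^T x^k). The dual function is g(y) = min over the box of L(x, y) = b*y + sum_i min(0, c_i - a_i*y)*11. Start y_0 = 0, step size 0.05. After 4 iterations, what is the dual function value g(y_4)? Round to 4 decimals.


Dual ascent for LP: min 15*x1 + 4*x2, 3*x1 + 2*x2 = 16, 0 <= x_i <= 11
Step 1: y^k = 0.0, reduced costs: (15.0, 4.0)
  x^k = (0.0, 0.0), subgradient = b - a^T x = 16.0
  y^{k+1} = 0.0 + 0.05*16.0 = 0.8
Step 2: y^k = 0.8, reduced costs: (12.6, 2.4)
  x^k = (0.0, 0.0), subgradient = b - a^T x = 16.0
  y^{k+1} = 0.8 + 0.05*16.0 = 1.6
Step 3: y^k = 1.6, reduced costs: (10.2, 0.8)
  x^k = (0.0, 0.0), subgradient = b - a^T x = 16.0
  y^{k+1} = 1.6 + 0.05*16.0 = 2.4
Step 4: y^k = 2.4, reduced costs: (7.8, -0.8)
  x^k = (0.0, 11.0), subgradient = b - a^T x = -6.0
  y^{k+1} = 2.4 + 0.05*-6.0 = 2.1
Dual objective at y_4 = 2.1: reduced costs (8.7, -0.2), box minimizer x = (0.0, 11.0)
g(y_4) = b*y + (c1 - a1*y)*x1 + (c2 - a2*y)*x2 = 16*2.1 + 8.7*0.0 + (-0.2)*11.0 = 33.6 + 0.0 - 2.2 = 31.4


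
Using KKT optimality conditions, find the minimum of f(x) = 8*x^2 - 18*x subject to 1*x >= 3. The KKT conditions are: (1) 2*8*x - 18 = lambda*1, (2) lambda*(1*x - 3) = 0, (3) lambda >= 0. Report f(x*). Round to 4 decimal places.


Step 1: Try lambda = 0 (constraint inactive).
x_unc = 18/(2*8) = 1.125
Check: 1*1.125 = 1.125 < 3 -- violated!
Step 2: Constraint must be active: 1*x = 3
x* = 3/1 = 3.0
lambda = (2*8*3.0 - 18)/1 = 30.0
Step 3: Compute optimal value.
f(x*) = 8*3.0^2 - 18*3.0 = 18.0


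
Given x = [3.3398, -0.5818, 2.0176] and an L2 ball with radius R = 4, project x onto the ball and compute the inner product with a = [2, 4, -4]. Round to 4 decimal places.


Step 1: Compute ||x|| (intermediates to 6 decimals).
||x|| = sqrt(3.3398^2 + (-0.5818)^2 + 2.0176^2) = 3.945056
Step 2: Project.
Since ||x|| <= R, proj = x (no scaling needed).
proj(x) = [3.3398, -0.5818, 2.0176]
Step 3: Dot product.
a^T * proj(x) = 2*3.3398 + 4*(-0.5818) - 4*2.0176 = -3.718


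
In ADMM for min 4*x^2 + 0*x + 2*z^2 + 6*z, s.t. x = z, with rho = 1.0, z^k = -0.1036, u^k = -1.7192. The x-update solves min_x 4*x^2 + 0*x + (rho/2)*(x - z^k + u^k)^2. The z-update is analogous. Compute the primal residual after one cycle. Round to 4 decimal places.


ADMM iteration with rho = 1.0, z^k = -0.1036, u^k = -1.7192
Step 1: x-update.
Minimize 4*x^2 + 0*x + (1.0/2)*(x + 0.1036 - 1.7192)^2
FOC: (2*4 + 1.0)*x = 0 + 1.0*(-0.1036 + 1.7192)
x^{k+1} = 0.1795
Step 2: z-update.
Minimize 2*z^2 + 6*z + (1.0/2)*(0.1795 - z - 1.7192)^2
FOC: (2*2 + 1.0)*z = -6 + 1.0*(0.1795 - 1.7192)
z^{k+1} = -1.5079
Step 3: u-update.
u^{k+1} = -1.7192 + 0.1795 + 1.5079 = -0.0318
Step 4: Primal residual = |0.1795 + 1.5079| = 1.6874


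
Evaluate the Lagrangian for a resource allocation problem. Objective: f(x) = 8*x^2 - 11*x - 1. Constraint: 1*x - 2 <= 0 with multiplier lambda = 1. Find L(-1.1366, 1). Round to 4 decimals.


Step 1: Evaluate f(x).
f(-1.1366) = 8*(-1.1366)^2 - 11*(-1.1366) - 1 = 21.8375
Step 2: Evaluate g(x).
g(-1.1366) = 1*-1.1366 - 2 = -3.1366
Step 3: Compute Lagrangian.
L = 21.8375 + 1*-3.1366 = 18.7009


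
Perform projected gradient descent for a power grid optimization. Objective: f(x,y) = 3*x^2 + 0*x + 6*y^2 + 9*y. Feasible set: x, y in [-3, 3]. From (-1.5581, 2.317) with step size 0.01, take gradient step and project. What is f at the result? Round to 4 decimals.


Step 1: Compute gradient at (-1.5581, 2.317).
grad_x = 2*3*-1.5581 + 0 = -9.3486
grad_y = 2*6*2.317 + 9 = 36.804
Step 2: Gradient step.
x_raw = -1.5581 - 0.01*-9.3486 = -1.4646
y_raw = 2.317 - 0.01*36.804 = 1.949
Step 3: Project onto [-3, 3].
x_proj = clip(-1.4646) = -1.4646
y_proj = clip(1.949) = 1.949
Step 4: Evaluate f.
f(-1.4646, 1.949) = 46.7666


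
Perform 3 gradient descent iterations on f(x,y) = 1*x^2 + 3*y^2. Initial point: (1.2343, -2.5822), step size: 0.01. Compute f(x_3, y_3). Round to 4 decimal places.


Gradient descent on f(x,y) = 1*x^2 + 3*y^2.
Starting point: (1.2343, -2.5822), alpha = 0.01
Step 1: grad_x = 2*1*1.2343 = 2.4686, grad_y = 2*3*-2.5822 = -15.4932
  x_1 = 1.2343 - 0.01*2.4686 = 1.2096
  y_1 = -2.5822 - 0.01*-15.4932 = -2.4273
Step 2: grad_x = 2*1*1.2096 = 2.4192, grad_y = 2*3*-2.4273 = -14.5636
  x_2 = 1.2096 - 0.01*2.4192 = 1.1854
  y_2 = -2.4273 - 0.01*-14.5636 = -2.2816
Step 3: grad_x = 2*1*1.1854 = 2.3708, grad_y = 2*3*-2.2816 = -13.6898
  x_3 = 1.1854 - 0.01*2.3708 = 1.1617
  y_3 = -2.2816 - 0.01*-13.6898 = -2.1447
f(1.1617, -2.1447) = 1*1.1617^2 + 3*(-2.1447)^2 = 15.1492


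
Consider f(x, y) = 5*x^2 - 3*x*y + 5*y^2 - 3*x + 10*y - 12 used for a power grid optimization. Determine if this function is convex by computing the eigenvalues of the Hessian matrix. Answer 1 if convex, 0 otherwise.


The Hessian of f(x,y) = 5*x^2 - 3*x*y + 5*y^2 - 3*x + 10*y - 12 is:
H = [[10, -3], [-3, 10]]
Trace = 10 + 10 = 20
Determinant = 10*10 - (-3)^2 = 91
Discriminant = (20)^2 - 4*91 = 36.0
Eigenvalues: lambda_1 = 7.0, lambda_2 = 13.0
The function is convex.

1


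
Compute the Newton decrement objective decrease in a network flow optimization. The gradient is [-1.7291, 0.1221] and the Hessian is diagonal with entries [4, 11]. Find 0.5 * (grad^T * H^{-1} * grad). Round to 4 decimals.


Step 1: H is diagonal, so H^(-1) * g = [-0.4323, 0.0111].
Step 2: g^T H^(-1) g = sum_i g_i^2 / H_ii
  = (-1.7291)^2/4 + (0.1221)^2/11
  = 0.7474 + 0.0014 = 0.7488
Step 3: Objective decrease = 0.5 * g^T H^(-1) g = 0.3744


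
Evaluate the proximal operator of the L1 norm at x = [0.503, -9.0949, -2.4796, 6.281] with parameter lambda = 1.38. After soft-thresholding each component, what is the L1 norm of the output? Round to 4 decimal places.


Soft-thresholding with lambda = 1.38:
prox(0.503) = sign(0.503)*max(|0.503| - 1.38, 0) = 0.0
prox(-9.0949) = sign(-9.0949)*max(|-9.0949| - 1.38, 0) = -7.7149
prox(-2.4796) = sign(-2.4796)*max(|-2.4796| - 1.38, 0) = -1.0996
prox(6.281) = sign(6.281)*max(|6.281| - 1.38, 0) = 4.901
prox(x) = [0.0, -7.7149, -1.0996, 4.901]
||prox(x)||_1 = 0.0 + 7.7149 + 1.0996 + 4.901 = 13.7155


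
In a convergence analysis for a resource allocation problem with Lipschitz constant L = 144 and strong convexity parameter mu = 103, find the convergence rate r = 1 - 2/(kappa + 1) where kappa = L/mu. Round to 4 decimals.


Step 1: Compute the condition number.
kappa = L/mu = 144/103 = 1.3981
Step 2: Compute the convergence rate.
r = 1 - 2/(kappa + 1) = 1 - 2*mu/(L + mu) = (L - mu)/(L + mu) = 41/247 = 0.166


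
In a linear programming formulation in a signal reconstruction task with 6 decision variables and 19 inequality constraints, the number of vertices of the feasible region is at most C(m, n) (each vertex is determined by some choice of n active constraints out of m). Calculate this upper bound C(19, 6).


Each vertex corresponds to some choice of n active constraints out of m, so the number of vertices is at most C(m, n) = m! / (n!(m-n)!).
m = 19, n = 6
Numerator: 19 * 18 * 17 * 16 * 15 * 14
Denominator: 6! = 720
C(19, 6) = 27132


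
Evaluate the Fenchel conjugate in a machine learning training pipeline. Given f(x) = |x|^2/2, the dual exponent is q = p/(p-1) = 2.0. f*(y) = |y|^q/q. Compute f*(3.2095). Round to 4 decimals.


The conjugate exponent q satisfies 1/p + 1/q = 1.
p = 2, so q = 2/(2 - 1) = 2.0
|y|^q = 3.2095^2.0 = 10.3009
f*(3.2095) = 10.3009 / 2.0 = 5.1504


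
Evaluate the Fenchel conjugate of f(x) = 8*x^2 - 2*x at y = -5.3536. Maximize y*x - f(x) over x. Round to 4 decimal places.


f*(y) = sup_x {y*x - a*x^2 - b*x} = sup_x {(y-b)*x - a*x^2}
FOC: (y - b) - 2a*x = 0 => x* = (y - b)/(2a)
x* = (-5.3536 + 2)/(2*8) = -0.2096
f*(-5.3536) = (y-b)^2/(4a) = (-5.3536 + 2)^2/(4*8)
= 11.2466/32 = 0.3515


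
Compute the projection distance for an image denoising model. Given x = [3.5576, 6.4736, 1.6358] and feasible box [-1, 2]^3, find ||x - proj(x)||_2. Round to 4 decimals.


Project each component onto [-1, 2].
clip(3.5576) = 2.0, clip(6.4736) = 2.0, clip(1.6358) = 1.6358
Projection = [2.0, 2.0, 1.6358]
Squared diffs: [2.4261, 20.0131, 0.0]
Distance = sqrt(22.4392) = 4.737


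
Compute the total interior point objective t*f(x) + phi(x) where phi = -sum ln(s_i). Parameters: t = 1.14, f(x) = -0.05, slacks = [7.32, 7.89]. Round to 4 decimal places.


Step 1: Compute log-barrier.
ln values: [1.9906, 2.0656]
phi = -(1.9906 + 2.0656) = -4.0562
Step 2: Compute augmented objective.
t*f(x) = 1.14*-0.05 = -0.057
Total = -0.057 - 4.0562 = -4.1132


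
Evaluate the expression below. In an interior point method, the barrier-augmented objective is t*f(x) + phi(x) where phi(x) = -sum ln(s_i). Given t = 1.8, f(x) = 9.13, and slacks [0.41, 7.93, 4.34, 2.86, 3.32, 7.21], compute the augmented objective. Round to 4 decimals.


Step 1: Compute log-barrier.
ln values: [-0.8916, 2.0707, 1.4679, 1.0508, 1.2, 1.9755]
phi = -(-0.8916 + 2.0707 + 1.4679 + 1.0508 + 1.2 + 1.9755) = -6.8732
Step 2: Compute augmented objective.
t*f(x) = 1.8*9.13 = 16.434
Total = 16.434 - 6.8732 = 9.5608


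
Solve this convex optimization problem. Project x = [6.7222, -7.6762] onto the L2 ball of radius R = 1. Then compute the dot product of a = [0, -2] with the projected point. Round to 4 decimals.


Step 1: Compute ||x|| (intermediates to 6 decimals).
||x|| = sqrt(6.7222^2 + (-7.6762)^2) = 10.20353
Step 2: Project.
Since ||x|| > R, scale = R/||x|| = 1/10.20353 = 0.098005, proj(x) = scale * x
proj(x) = [0.658809, -0.752306]
Step 3: Dot product.
a^T * proj(x) = 0*0.658809 - 2*(-0.752306) = 1.5046


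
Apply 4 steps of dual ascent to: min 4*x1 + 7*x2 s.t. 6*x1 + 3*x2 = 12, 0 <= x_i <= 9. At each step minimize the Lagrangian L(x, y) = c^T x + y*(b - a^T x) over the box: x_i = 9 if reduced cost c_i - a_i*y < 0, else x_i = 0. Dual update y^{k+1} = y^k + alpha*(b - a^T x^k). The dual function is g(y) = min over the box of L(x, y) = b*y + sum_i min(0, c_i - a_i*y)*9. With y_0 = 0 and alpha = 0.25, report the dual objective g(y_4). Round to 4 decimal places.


Dual ascent for LP: min 4*x1 + 7*x2, 6*x1 + 3*x2 = 12, 0 <= x_i <= 9
Step 1: y^k = 0.0, reduced costs: (4.0, 7.0)
  x^k = (0.0, 0.0), subgradient = b - a^T x = 12.0
  y^{k+1} = 0.0 + 0.25*12.0 = 3.0
Step 2: y^k = 3.0, reduced costs: (-14.0, -2.0)
  x^k = (9.0, 9.0), subgradient = b - a^T x = -69.0
  y^{k+1} = 3.0 + 0.25*-69.0 = -14.25
Step 3: y^k = -14.25, reduced costs: (89.5, 49.75)
  x^k = (0.0, 0.0), subgradient = b - a^T x = 12.0
  y^{k+1} = -14.25 + 0.25*12.0 = -11.25
Step 4: y^k = -11.25, reduced costs: (71.5, 40.75)
  x^k = (0.0, 0.0), subgradient = b - a^T x = 12.0
  y^{k+1} = -11.25 + 0.25*12.0 = -8.25
Dual objective at y_4 = -8.25: reduced costs (53.5, 31.75), box minimizer x = (0.0, 0.0)
g(y_4) = b*y + (c1 - a1*y)*x1 + (c2 - a2*y)*x2 = 12*(-8.25) + 53.5*0.0 + 31.75*0.0 = -99.0 + 0.0 + 0.0 = -99.0


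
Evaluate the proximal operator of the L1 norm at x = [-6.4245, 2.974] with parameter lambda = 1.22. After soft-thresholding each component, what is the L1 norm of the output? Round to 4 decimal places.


Soft-thresholding with lambda = 1.22:
prox(-6.4245) = sign(-6.4245)*max(|-6.4245| - 1.22, 0) = -5.2045
prox(2.974) = sign(2.974)*max(|2.974| - 1.22, 0) = 1.754
prox(x) = [-5.2045, 1.754]
||prox(x)||_1 = 5.2045 + 1.754 = 6.9585


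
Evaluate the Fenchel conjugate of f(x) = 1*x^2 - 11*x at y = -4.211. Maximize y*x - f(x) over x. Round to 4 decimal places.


f*(y) = sup_x {y*x - a*x^2 - b*x} = sup_x {(y-b)*x - a*x^2}
FOC: (y - b) - 2a*x = 0 => x* = (y - b)/(2a)
x* = (-4.211 + 11)/(2*1) = 3.3945
f*(-4.211) = (y-b)^2/(4a) = (-4.211 + 11)^2/(4*1)
= 46.0905/4 = 11.5226


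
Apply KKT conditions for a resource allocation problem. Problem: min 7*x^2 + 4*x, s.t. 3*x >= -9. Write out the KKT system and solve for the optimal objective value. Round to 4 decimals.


Step 1: Try lambda = 0 (constraint inactive).
Stationarity: 2*7*x + 4 = 0
x* = -4/(2*7) = -2/7 = -0.2857 (rounded; the exact value -2/7 is used below)
Check constraint: 3*-0.2857 = -0.8571 >= -9 -- satisfied.
Step 2: Compute optimal value.
f(x*) = 7*(-2/7)^2 + 4*(-2/7) = -0.5714


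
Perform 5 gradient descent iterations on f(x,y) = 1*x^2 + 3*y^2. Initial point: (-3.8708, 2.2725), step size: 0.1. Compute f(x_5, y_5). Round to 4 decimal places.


Gradient descent on f(x,y) = 1*x^2 + 3*y^2.
Starting point: (-3.8708, 2.2725), alpha = 0.1
Step 1: grad_x = 2*1*-3.8708 = -7.7416, grad_y = 2*3*2.2725 = 13.635
  x_1 = -3.8708 - 0.1*-7.7416 = -3.0966
  y_1 = 2.2725 - 0.1*13.635 = 0.909
Step 2: grad_x = 2*1*-3.0966 = -6.1933, grad_y = 2*3*0.909 = 5.454
  x_2 = -3.0966 - 0.1*-6.1933 = -2.4773
  y_2 = 0.909 - 0.1*5.454 = 0.3636
Step 3: grad_x = 2*1*-2.4773 = -4.9546, grad_y = 2*3*0.3636 = 2.1816
  x_3 = -2.4773 - 0.1*-4.9546 = -1.9818
  y_3 = 0.3636 - 0.1*2.1816 = 0.1454
Step 4: grad_x = 2*1*-1.9818 = -3.9637, grad_y = 2*3*0.1454 = 0.8726
  x_4 = -1.9818 - 0.1*-3.9637 = -1.5855
  y_4 = 0.1454 - 0.1*0.8726 = 0.0582
Step 5: grad_x = 2*1*-1.5855 = -3.171, grad_y = 2*3*0.0582 = 0.3491
  x_5 = -1.5855 - 0.1*-3.171 = -1.2684
  y_5 = 0.0582 - 0.1*0.3491 = 0.0233
f(-1.2684, 0.0233) = 1*(-1.2684)^2 + 3*0.0233^2 = 1.6104
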